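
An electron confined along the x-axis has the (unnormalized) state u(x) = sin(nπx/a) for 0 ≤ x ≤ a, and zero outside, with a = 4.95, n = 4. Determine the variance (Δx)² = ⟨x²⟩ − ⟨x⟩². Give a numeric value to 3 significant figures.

Compute ⟨x⟩ and ⟨x²⟩ separately, then (Δx)² = ⟨x²⟩ − ⟨x⟩².
With sin²θ = (1 − cos2θ)/2 on 0 ≤ x ≤ a: ∫sin²(nπx/a) dx = a/2, ∫x·sin²(nπx/a) dx = a²/4, ∫x²·sin²(nπx/a) dx = a³·(1/6 − 1/(4n²π²)); higher powers xᵏ the same way, integrating xᵏ·cos(2nπx/a) by parts.
Normalization: ∫|u|² dx = 2.4750.
⟨x⟩ = 2.4750 and ⟨x²⟩ = 8.0899.
(Δx)² = 8.0899 − (2.4750)² = 1.9643.

1.96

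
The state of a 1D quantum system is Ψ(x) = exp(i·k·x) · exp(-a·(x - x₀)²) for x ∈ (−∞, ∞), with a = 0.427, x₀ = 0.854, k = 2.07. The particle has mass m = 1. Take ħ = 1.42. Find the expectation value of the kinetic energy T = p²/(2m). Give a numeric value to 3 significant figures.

T = −(ħ²/2m) d²/dx², so ⟨T⟩ = −(ħ²/2m) ∫ Ψ*·Ψ'' dx / ∫|Ψ|² dx; with m = 1.
Gaussian moments (u = x − x₀): ∫u^(2j)·e^(−2au²) du = (2j−1)!!/(4a)^j · √(π/(2a)), odd powers integrate to 0; here √(π/(2a)) = 1.9180. Derivatives: Ψ′ = (ik − 2au)·Ψ, Ψ″ = ((ik − 2au)² − 2a)·Ψ; the odd-in-u pieces drop out.
State is unnormalized: ∫|Ψ|² dx = 1.9180, and ∫Ψ*·(−ħ²/2m · Ψ'') dx = 9.1115, so ⟨T⟩ = 9.1115 / 1.9180.
⟨T⟩ = 4.7505.

4.75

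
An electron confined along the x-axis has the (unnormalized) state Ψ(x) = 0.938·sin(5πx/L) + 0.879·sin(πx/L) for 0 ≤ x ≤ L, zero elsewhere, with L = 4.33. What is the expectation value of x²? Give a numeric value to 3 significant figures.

5.92

⟨x²⟩ = ∫ x²·|Ψ|² dx / ∫|Ψ|² dx (integrals over the domain).
On 0 ≤ x ≤ L (j ≠ l): ∫sin²(jπx/L) dx = L/2, ∫sin(jπx/L)·sin(lπx/L) dx = 0; diagonal moments ∫x·sin²(jπx/L) dx = L²/4, ∫x²·sin²(jπx/L) dx = L³·(1/6 − 1/(4j²π²)); cross terms ∫x·sin(jπx/L)·sin(lπx/L) dx = 0 for j + l even and −4jlL²/(π²(j² − l²)²) for j + l odd, ∫x²·sin(jπx/L)·sin(lπx/L) dx = (−1)^(j+l)·4jlL³/(π²(j² − l²)²); higher powers the same way via product-to-sum and parts.
State is unnormalized: ∫|Ψ|² dx = 3.5776, and ∫Ψ*·x²·Ψ dx = 21.169, so ⟨x²⟩ = 21.169 / 3.5776.
⟨x²⟩ = 5.9169.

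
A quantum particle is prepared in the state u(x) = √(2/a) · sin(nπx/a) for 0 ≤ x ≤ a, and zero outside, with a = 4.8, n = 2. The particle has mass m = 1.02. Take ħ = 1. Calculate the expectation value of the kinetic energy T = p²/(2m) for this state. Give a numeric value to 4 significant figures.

T = −(ħ²/2m) d²/dx², so ⟨T⟩ = −(ħ²/2m) ∫ u*·u'' dx; with m = 1.02.
d/dx sin(nπx/a) = (nπ/a)·cos(nπx/a) and d²/dx² sin(nπx/a) = −(nπ/a)²·sin(nπx/a); on 0 ≤ x ≤ a, ∫sin²(nπx/a) dx = a/2 and ∫sin(nπx/a)·cos(nπx/a) dx = 0.
⟨T⟩ = 0.83994.

0.8399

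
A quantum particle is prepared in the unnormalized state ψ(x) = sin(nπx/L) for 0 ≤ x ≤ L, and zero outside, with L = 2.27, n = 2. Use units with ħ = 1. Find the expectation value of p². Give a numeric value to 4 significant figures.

7.661

p² ψ = −ħ² d²ψ/dx²; ⟨p²⟩ = −ħ² ∫ ψ*·ψ'' dx / ∫|ψ|² dx.
d/dx sin(nπx/L) = (nπ/L)·cos(nπx/L) and d²/dx² sin(nπx/L) = −(nπ/L)²·sin(nπx/L); on 0 ≤ x ≤ L, ∫sin²(nπx/L) dx = L/2 and ∫sin(nπx/L)·cos(nπx/L) dx = 0.
State is unnormalized: ∫|ψ|² dx = 1.1350, and ∫ψ*·(−ħ² ψ'') dx = 8.6957, so ⟨p²⟩ = 8.6957 / 1.1350.
⟨p²⟩ = 7.6614.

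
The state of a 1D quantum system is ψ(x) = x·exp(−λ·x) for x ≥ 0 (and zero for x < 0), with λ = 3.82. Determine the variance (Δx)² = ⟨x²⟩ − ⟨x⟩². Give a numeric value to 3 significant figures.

Compute ⟨x⟩ and ⟨x²⟩ separately, then (Δx)² = ⟨x²⟩ − ⟨x⟩².
Every integrand reduces to terms xʲ·e^(−2λx) on [0, ∞); use ∫₀^∞ xʲ·e^(−2λx) dx = j!/(2λ)^(j+1).
Normalization: ∫|ψ|² dx = 0.0044849.
⟨x⟩ = 0.39267 and ⟨x²⟩ = 0.20559.
(Δx)² = 0.20559 − (0.39267)² = 0.051397.

0.0514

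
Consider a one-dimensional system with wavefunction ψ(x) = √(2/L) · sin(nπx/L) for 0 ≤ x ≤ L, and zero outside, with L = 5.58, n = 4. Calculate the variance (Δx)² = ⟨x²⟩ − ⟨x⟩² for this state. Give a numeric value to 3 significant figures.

2.50

Compute ⟨x⟩ and ⟨x²⟩ separately, then (Δx)² = ⟨x²⟩ − ⟨x⟩².
With sin²θ = (1 − cos2θ)/2 on 0 ≤ x ≤ L: ∫sin²(nπx/L) dx = L/2, ∫x·sin²(nπx/L) dx = L²/4, ∫x²·sin²(nπx/L) dx = L³·(1/6 − 1/(4n²π²)); higher powers xᵏ the same way, integrating xᵏ·cos(2nπx/L) by parts.
⟨x⟩ = 2.7900 and ⟨x²⟩ = 10.280.
(Δx)² = 10.280 − (2.7900)² = 2.4961.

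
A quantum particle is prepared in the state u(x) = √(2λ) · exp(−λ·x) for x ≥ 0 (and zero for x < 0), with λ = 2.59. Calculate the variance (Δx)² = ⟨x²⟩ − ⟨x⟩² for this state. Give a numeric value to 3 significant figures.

0.0373

Compute ⟨x⟩ and ⟨x²⟩ separately, then (Δx)² = ⟨x²⟩ − ⟨x⟩².
Every integrand reduces to terms xʲ·e^(−2λx) on [0, ∞); use ∫₀^∞ xʲ·e^(−2λx) dx = j!/(2λ)^(j+1).
⟨x⟩ = 0.19305 and ⟨x²⟩ = 0.074537.
(Δx)² = 0.074537 − (0.19305)² = 0.037268.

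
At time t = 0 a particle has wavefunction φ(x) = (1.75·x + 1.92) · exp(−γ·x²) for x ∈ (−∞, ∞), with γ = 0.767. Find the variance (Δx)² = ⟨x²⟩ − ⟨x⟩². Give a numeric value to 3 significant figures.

0.246

Compute ⟨x⟩ and ⟨x²⟩ separately, then (Δx)² = ⟨x²⟩ − ⟨x⟩².
Expand each integrand as polynomial × e^(−2γx²) and use ∫x^(2j)·e^(−2γx²) dx = (2j−1)!!/(4γ)^j · √(π/(2γ)), odd powers → 0; here √(π/(2γ)) = 1.4311.
Normalization: ∫|φ|² dx = 6.7040.
⟨x⟩ = 0.46756 and ⟨x²⟩ = 0.46485.
(Δx)² = 0.46485 − (0.46756)² = 0.24624.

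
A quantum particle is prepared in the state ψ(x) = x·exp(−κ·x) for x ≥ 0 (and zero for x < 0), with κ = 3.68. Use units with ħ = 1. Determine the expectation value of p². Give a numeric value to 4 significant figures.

13.54

p² ψ = −ħ² d²ψ/dx²; ⟨p²⟩ = −ħ² ∫ ψ*·ψ'' dx / ∫|ψ|² dx.
Differentiate x·exp(−κ·x) with the product rule; every integrand then reduces to terms xʲ·e^(−2κx) on [0, ∞), with ∫₀^∞ xʲ·e^(−2κx) dx = j!/(2κ)^(j+1).
State is unnormalized: ∫|ψ|² dx = 0.0050165, and ∫ψ*·(−ħ² ψ'') dx = 0.067935, so ⟨p²⟩ = 0.067935 / 0.0050165.
⟨p²⟩ = 13.542.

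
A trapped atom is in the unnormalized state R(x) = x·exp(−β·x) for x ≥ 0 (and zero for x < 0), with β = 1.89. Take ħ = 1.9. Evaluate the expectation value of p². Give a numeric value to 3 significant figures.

p² R = −ħ² d²R/dx²; ⟨p²⟩ = −ħ² ∫ R*·R'' dx / ∫|R|² dx.
Differentiate x·exp(−β·x) with the product rule; every integrand then reduces to terms xʲ·e^(−2βx) on [0, ∞), with ∫₀^∞ xʲ·e^(−2βx) dx = j!/(2β)^(j+1).
State is unnormalized: ∫|R|² dx = 0.037030, and ∫R*·(−ħ² R'') dx = 0.47751, so ⟨p²⟩ = 0.47751 / 0.037030.
⟨p²⟩ = 12.895.

12.9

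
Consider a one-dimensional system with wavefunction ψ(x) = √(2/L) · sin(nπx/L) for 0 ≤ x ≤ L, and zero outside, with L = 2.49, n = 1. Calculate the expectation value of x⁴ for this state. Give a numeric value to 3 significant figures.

⟨x⁴⟩ = ∫ x⁴·|ψ|² dx (integrals over the domain).
With sin²θ = (1 − cos2θ)/2 on 0 ≤ x ≤ L: ∫sin²(nπx/L) dx = L/2, ∫x·sin²(nπx/L) dx = L²/4, ∫x²·sin²(nπx/L) dx = L³·(1/6 − 1/(4n²π²)); higher powers xᵏ the same way, integrating xᵏ·cos(2nπx/L) by parts.
⟨x⁴⟩ = 4.3853.

4.39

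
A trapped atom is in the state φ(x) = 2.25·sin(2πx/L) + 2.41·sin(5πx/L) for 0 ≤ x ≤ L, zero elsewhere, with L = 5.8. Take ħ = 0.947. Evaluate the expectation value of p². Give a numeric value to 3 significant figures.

4.00

p² φ = −ħ² d²φ/dx²; ⟨p²⟩ = −ħ² ∫ φ*·φ'' dx / ∫|φ|² dx.
d²/dx² sin(jπx/L) = −(jπ/L)²·sin(jπx/L); on 0 ≤ x ≤ L, ∫sin²(jπx/L) dx = L/2 and ∫sin(jπx/L)·sin(lπx/L) dx = 0 for j ≠ l, so only diagonal terms survive in ∫|φ|² and ∫φ·φ″; ∫φ·φ′ dx = [φ²/2] between the walls = 0.
State is unnormalized: ∫|φ|² dx = 31.525, and ∫φ*·(−ħ² φ'') dx = 126.25, so ⟨p²⟩ = 126.25 / 31.525.
⟨p²⟩ = 4.0046.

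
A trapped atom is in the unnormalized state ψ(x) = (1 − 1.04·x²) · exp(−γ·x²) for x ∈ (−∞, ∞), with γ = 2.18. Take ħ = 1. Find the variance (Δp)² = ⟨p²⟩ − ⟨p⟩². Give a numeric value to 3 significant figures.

3.63

Compute ⟨p⟩ and ⟨p²⟩ separately; (Δp)² = ⟨p²⟩ − ⟨p⟩².
Expand each integrand as polynomial × e^(−2γx²) and use ∫x^(2j)·e^(−2γx²) dx = (2j−1)!!/(4γ)^j · √(π/(2γ)), odd powers → 0; here √(π/(2γ)) = 0.84885. Differentiate with the product rule, d/dx e^(−γx²) = −2γx·e^(−γx²).
Normalization: ∫|ψ|² dx = 0.68260.
⟨p⟩ = 0.0000 and ⟨p²⟩ = 3.6276.
(Δp)² = 3.6276 − (0.0000)² = 3.6276.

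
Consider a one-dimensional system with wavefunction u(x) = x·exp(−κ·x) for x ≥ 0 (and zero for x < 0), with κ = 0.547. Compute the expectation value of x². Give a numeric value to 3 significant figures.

⟨x²⟩ = ∫ x²·|u|² dx / ∫|u|² dx (integrals over the domain).
Every integrand reduces to terms xʲ·e^(−2κx) on [0, ∞); use ∫₀^∞ xʲ·e^(−2κx) dx = j!/(2κ)^(j+1).
State is unnormalized: ∫|u|² dx = 1.5275, and ∫u*·x²·u dx = 15.315, so ⟨x²⟩ = 15.315 / 1.5275.
⟨x²⟩ = 10.026.

10.0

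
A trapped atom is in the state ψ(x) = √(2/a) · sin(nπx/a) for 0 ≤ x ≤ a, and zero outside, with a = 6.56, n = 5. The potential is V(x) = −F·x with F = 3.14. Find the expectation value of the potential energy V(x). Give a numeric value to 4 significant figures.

⟨V⟩ = ∫ V(x)·|ψ|² dx.
With sin²θ = (1 − cos2θ)/2 on 0 ≤ x ≤ a: ∫sin²(nπx/a) dx = a/2, ∫x·sin²(nπx/a) dx = a²/4, ∫x²·sin²(nπx/a) dx = a³·(1/6 − 1/(4n²π²)); higher powers xᵏ the same way, integrating xᵏ·cos(2nπx/a) by parts.
⟨V⟩ = -10.299.

-10.30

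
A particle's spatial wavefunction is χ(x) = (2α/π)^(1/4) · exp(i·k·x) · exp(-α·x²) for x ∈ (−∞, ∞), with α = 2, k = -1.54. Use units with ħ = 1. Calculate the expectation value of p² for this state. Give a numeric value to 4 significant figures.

4.372

p² χ = −ħ² d²χ/dx²; ⟨p²⟩ = −ħ² ∫ χ*·χ'' dx.
Gaussian moments: ∫x^(2j)·e^(−2αx²) dx = (2j−1)!!/(4α)^j · √(π/(2α)), odd powers integrate to 0; here √(π/(2α)) = 0.88623. Derivatives: χ′ = (ik − 2αx)·χ, χ″ = ((ik − 2αx)² − 2α)·χ; the odd-in-x pieces drop out.
⟨p²⟩ = 4.3716.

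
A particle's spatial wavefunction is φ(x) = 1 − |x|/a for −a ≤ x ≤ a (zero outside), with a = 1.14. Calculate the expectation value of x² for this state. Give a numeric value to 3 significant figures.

0.130

⟨x²⟩ = ∫ x²·|φ|² dx / ∫|φ|² dx (integrals over the domain).
φ is even, so ∫ over [−a, a] = 2∫₀ᵃ with φ = 1 − x/a there: ∫₀ᵃ (1 − x/a)² dx = a/3, ∫₀ᵃ x²(1 − x/a)² dx = a³/30, ∫₀ᵃ x⁴(1 − x/a)² dx = a⁵/105.
State is unnormalized: ∫|φ|² dx = 0.76000, and ∫φ*·x²·φ dx = 0.098770, so ⟨x²⟩ = 0.098770 / 0.76000.
⟨x²⟩ = 0.12996.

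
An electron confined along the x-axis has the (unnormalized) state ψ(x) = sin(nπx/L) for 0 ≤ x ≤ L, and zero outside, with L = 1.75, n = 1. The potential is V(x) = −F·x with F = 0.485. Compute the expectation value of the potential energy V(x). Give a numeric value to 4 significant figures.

⟨V⟩ = ∫ V(x)·|ψ|² dx / ∫|ψ|² dx.
With sin²θ = (1 − cos2θ)/2 on 0 ≤ x ≤ L: ∫sin²(nπx/L) dx = L/2, ∫x·sin²(nπx/L) dx = L²/4, ∫x²·sin²(nπx/L) dx = L³·(1/6 − 1/(4n²π²)); higher powers xᵏ the same way, integrating xᵏ·cos(2nπx/L) by parts.
State is unnormalized: ∫|ψ|² dx = 0.87500, and ∫ψ*·V(x)·ψ dx = -0.37133, so ⟨V⟩ = -0.37133 / 0.87500.
⟨V⟩ = -0.42438.

-0.4244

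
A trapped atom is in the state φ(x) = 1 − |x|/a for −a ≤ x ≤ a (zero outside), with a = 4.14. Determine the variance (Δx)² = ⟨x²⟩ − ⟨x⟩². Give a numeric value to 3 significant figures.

Compute ⟨x⟩ and ⟨x²⟩ separately, then (Δx)² = ⟨x²⟩ − ⟨x⟩².
φ is even, so ∫ over [−a, a] = 2∫₀ᵃ with φ = 1 − x/a there: ∫₀ᵃ (1 − x/a)² dx = a/3, ∫₀ᵃ x²(1 − x/a)² dx = a³/30, ∫₀ᵃ x⁴(1 − x/a)² dx = a⁵/105.
Normalization: ∫|φ|² dx = 2.7600.
⟨x⟩ = 0.0000 and ⟨x²⟩ = 1.7140.
(Δx)² = 1.7140 − (0.0000)² = 1.7140.

1.71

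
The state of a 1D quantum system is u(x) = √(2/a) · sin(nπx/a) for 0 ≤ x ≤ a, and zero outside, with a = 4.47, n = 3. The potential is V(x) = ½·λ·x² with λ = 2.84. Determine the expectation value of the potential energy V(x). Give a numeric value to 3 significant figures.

⟨V⟩ = ∫ V(x)·|u|² dx.
With sin²θ = (1 − cos2θ)/2 on 0 ≤ x ≤ a: ∫sin²(nπx/a) dx = a/2, ∫x·sin²(nπx/a) dx = a²/4, ∫x²·sin²(nπx/a) dx = a³·(1/6 − 1/(4n²π²)); higher powers xᵏ the same way, integrating xᵏ·cos(2nπx/a) by parts.
⟨V⟩ = 9.2979.

9.30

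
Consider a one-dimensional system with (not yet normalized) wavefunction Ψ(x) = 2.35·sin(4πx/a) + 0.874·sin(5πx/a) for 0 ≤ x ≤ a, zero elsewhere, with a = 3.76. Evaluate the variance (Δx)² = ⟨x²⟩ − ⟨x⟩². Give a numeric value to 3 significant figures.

0.894

Compute ⟨x⟩ and ⟨x²⟩ separately, then (Δx)² = ⟨x²⟩ − ⟨x⟩².
On 0 ≤ x ≤ a (j ≠ l): ∫sin²(jπx/a) dx = a/2, ∫sin(jπx/a)·sin(lπx/a) dx = 0; diagonal moments ∫x·sin²(jπx/a) dx = a²/4, ∫x²·sin²(jπx/a) dx = a³·(1/6 − 1/(4j²π²)); cross terms ∫x·sin(jπx/a)·sin(lπx/a) dx = 0 for j + l even and −4jla²/(π²(j² − l²)²) for j + l odd, ∫x²·sin(jπx/a)·sin(lπx/a) dx = (−1)^(j+l)·4jla³/(π²(j² − l²)²); higher powers the same way via product-to-sum and parts.
Normalization: ∫|Ψ|² dx = 11.818.
⟨x⟩ = 1.3883 and ⟨x²⟩ = 2.8208.
(Δx)² = 2.8208 − (1.3883)² = 0.89352.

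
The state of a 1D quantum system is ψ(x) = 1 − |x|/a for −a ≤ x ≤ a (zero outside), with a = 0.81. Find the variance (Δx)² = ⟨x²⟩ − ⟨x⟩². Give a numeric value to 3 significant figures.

0.0656

Compute ⟨x⟩ and ⟨x²⟩ separately, then (Δx)² = ⟨x²⟩ − ⟨x⟩².
ψ is even, so ∫ over [−a, a] = 2∫₀ᵃ with ψ = 1 − x/a there: ∫₀ᵃ (1 − x/a)² dx = a/3, ∫₀ᵃ x²(1 − x/a)² dx = a³/30, ∫₀ᵃ x⁴(1 − x/a)² dx = a⁵/105.
Normalization: ∫|ψ|² dx = 0.54000.
⟨x⟩ = 0.0000 and ⟨x²⟩ = 0.065610.
(Δx)² = 0.065610 − (0.0000)² = 0.065610.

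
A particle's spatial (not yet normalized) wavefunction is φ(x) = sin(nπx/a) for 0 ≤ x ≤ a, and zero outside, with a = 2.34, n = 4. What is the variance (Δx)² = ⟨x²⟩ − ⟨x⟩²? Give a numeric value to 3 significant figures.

Compute ⟨x⟩ and ⟨x²⟩ separately, then (Δx)² = ⟨x²⟩ − ⟨x⟩².
With sin²θ = (1 − cos2θ)/2 on 0 ≤ x ≤ a: ∫sin²(nπx/a) dx = a/2, ∫x·sin²(nπx/a) dx = a²/4, ∫x²·sin²(nπx/a) dx = a³·(1/6 − 1/(4n²π²)); higher powers xᵏ the same way, integrating xᵏ·cos(2nπx/a) by parts.
Normalization: ∫|φ|² dx = 1.1700.
⟨x⟩ = 1.1700 and ⟨x²⟩ = 1.8079.
(Δx)² = 1.8079 − (1.1700)² = 0.43896.

0.439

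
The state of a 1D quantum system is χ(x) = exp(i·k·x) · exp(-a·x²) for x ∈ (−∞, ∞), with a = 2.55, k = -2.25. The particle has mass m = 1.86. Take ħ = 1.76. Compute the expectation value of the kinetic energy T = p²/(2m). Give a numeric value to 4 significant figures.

T = −(ħ²/2m) d²/dx², so ⟨T⟩ = −(ħ²/2m) ∫ χ*·χ'' dx / ∫|χ|² dx; with m = 1.86.
Gaussian moments: ∫x^(2j)·e^(−2ax²) dx = (2j−1)!!/(4a)^j · √(π/(2a)), odd powers integrate to 0; here √(π/(2a)) = 0.78486. Derivatives: χ′ = (ik − 2ax)·χ, χ″ = ((ik − 2ax)² − 2a)·χ; the odd-in-x pieces drop out.
State is unnormalized: ∫|χ|² dx = 0.78486, and ∫χ*·(−ħ²/2m · χ'') dx = 4.9751, so ⟨T⟩ = 4.9751 / 0.78486.
⟨T⟩ = 6.3388.

6.339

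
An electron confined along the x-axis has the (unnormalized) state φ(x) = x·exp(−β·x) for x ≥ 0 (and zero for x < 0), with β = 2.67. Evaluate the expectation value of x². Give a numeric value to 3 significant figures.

⟨x²⟩ = ∫ x²·|φ|² dx / ∫|φ|² dx (integrals over the domain).
Every integrand reduces to terms xʲ·e^(−2βx) on [0, ∞); use ∫₀^∞ xʲ·e^(−2βx) dx = j!/(2β)^(j+1).
State is unnormalized: ∫|φ|² dx = 0.013134, and ∫φ*·x²·φ dx = 0.0055272, so ⟨x²⟩ = 0.0055272 / 0.013134.
⟨x²⟩ = 0.42082.

0.421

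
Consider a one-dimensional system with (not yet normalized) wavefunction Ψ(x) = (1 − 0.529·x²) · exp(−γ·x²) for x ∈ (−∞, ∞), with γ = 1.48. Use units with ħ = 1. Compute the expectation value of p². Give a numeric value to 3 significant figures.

p² Ψ = −ħ² d²Ψ/dx²; ⟨p²⟩ = −ħ² ∫ Ψ*·Ψ'' dx / ∫|Ψ|² dx.
Expand each integrand as polynomial × e^(−2γx²) and use ∫x^(2j)·e^(−2γx²) dx = (2j−1)!!/(4γ)^j · √(π/(2γ)), odd powers → 0; here √(π/(2γ)) = 1.0302. Differentiate with the product rule, d/dx e^(−γx²) = −2γx·e^(−γx²).
State is unnormalized: ∫|Ψ|² dx = 0.87078, and ∫Ψ*·(−ħ² Ψ'') dx = 1.8824, so ⟨p²⟩ = 1.8824 / 0.87078.
⟨p²⟩ = 2.1618.

2.16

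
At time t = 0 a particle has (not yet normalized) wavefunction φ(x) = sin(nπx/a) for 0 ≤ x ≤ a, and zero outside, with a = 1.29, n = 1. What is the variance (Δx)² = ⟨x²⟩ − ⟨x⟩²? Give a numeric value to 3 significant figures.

0.0544

Compute ⟨x⟩ and ⟨x²⟩ separately, then (Δx)² = ⟨x²⟩ − ⟨x⟩².
With sin²θ = (1 − cos2θ)/2 on 0 ≤ x ≤ a: ∫sin²(nπx/a) dx = a/2, ∫x·sin²(nπx/a) dx = a²/4, ∫x²·sin²(nπx/a) dx = a³·(1/6 − 1/(4n²π²)); higher powers xᵏ the same way, integrating xᵏ·cos(2nπx/a) by parts.
Normalization: ∫|φ|² dx = 0.64500.
⟨x⟩ = 0.64500 and ⟨x²⟩ = 0.47040.
(Δx)² = 0.47040 − (0.64500)² = 0.054371.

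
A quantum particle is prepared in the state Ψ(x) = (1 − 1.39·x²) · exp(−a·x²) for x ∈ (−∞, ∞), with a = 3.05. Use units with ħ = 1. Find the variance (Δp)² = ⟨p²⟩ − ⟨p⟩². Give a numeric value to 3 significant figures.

4.96

Compute ⟨p⟩ and ⟨p²⟩ separately; (Δp)² = ⟨p²⟩ − ⟨p⟩².
Expand each integrand as polynomial × e^(−2ax²) and use ∫x^(2j)·e^(−2ax²) dx = (2j−1)!!/(4a)^j · √(π/(2a)), odd powers → 0; here √(π/(2a)) = 0.71765. Differentiate with the product rule, d/dx e^(−ax²) = −2ax·e^(−ax²).
Normalization: ∫|Ψ|² dx = 0.58206.
⟨p⟩ = 0.0000 and ⟨p²⟩ = 4.9590.
(Δp)² = 4.9590 − (0.0000)² = 4.9590.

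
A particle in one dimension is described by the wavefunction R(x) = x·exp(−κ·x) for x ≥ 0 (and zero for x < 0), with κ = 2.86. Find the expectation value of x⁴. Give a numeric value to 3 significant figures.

0.336

⟨x⁴⟩ = ∫ x⁴·|R|² dx / ∫|R|² dx (integrals over the domain).
Every integrand reduces to terms xʲ·e^(−2κx) on [0, ∞); use ∫₀^∞ xʲ·e^(−2κx) dx = j!/(2κ)^(j+1).
State is unnormalized: ∫|R|² dx = 0.010687, and ∫R*·x⁴·R dx = 0.0035939, so ⟨x⁴⟩ = 0.0035939 / 0.010687.
⟨x⁴⟩ = 0.33629.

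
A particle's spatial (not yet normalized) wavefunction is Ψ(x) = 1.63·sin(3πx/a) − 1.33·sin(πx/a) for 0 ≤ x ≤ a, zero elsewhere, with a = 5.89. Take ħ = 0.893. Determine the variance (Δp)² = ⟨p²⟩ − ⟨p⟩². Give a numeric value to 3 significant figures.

Compute ⟨p⟩ and ⟨p²⟩ separately; (Δp)² = ⟨p²⟩ − ⟨p⟩².
d²/dx² sin(jπx/a) = −(jπ/a)²·sin(jπx/a); on 0 ≤ x ≤ a, ∫sin²(jπx/a) dx = a/2 and ∫sin(jπx/a)·sin(lπx/a) dx = 0 for j ≠ l, so only diagonal terms survive in ∫|Ψ|² and ∫Ψ·Ψ″; ∫Ψ·Ψ′ dx = [Ψ²/2] between the walls = 0.
Normalization: ∫|Ψ|² dx = 13.034.
⟨p⟩ = 0.0000 and ⟨p²⟩ = 1.3164.
(Δp)² = 1.3164 − (0.0000)² = 1.3164.

1.32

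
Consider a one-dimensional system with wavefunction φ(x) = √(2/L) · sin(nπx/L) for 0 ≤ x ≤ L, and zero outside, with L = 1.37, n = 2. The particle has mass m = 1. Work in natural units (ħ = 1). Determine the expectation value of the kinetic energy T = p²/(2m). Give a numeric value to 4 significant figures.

10.52

T = −(ħ²/2m) d²/dx², so ⟨T⟩ = −(ħ²/2m) ∫ φ*·φ'' dx; with m = 1.
d/dx sin(nπx/L) = (nπ/L)·cos(nπx/L) and d²/dx² sin(nπx/L) = −(nπ/L)²·sin(nπx/L); on 0 ≤ x ≤ L, ∫sin²(nπx/L) dx = L/2 and ∫sin(nπx/L)·cos(nπx/L) dx = 0.
⟨T⟩ = 10.517.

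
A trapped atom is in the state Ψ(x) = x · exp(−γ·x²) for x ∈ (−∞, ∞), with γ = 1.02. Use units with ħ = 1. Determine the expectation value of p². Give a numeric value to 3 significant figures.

3.06

p² Ψ = −ħ² d²Ψ/dx²; ⟨p²⟩ = −ħ² ∫ Ψ*·Ψ'' dx / ∫|Ψ|² dx.
Expand each integrand as polynomial × e^(−2γx²) and use ∫x^(2j)·e^(−2γx²) dx = (2j−1)!!/(4γ)^j · √(π/(2γ)), odd powers → 0; here √(π/(2γ)) = 1.2410. Differentiate with the product rule, d/dx e^(−γx²) = −2γx·e^(−γx²).
State is unnormalized: ∫|Ψ|² dx = 0.30416, and ∫Ψ*·(−ħ² Ψ'') dx = 0.93072, so ⟨p²⟩ = 0.93072 / 0.30416.
⟨p²⟩ = 3.0600.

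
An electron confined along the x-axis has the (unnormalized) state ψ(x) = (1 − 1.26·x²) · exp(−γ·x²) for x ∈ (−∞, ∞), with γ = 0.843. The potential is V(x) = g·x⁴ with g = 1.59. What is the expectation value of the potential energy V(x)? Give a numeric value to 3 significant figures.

1.34

⟨V⟩ = ∫ V(x)·|ψ|² dx / ∫|ψ|² dx.
Expand each integrand as polynomial × e^(−2γx²) and use ∫x^(2j)·e^(−2γx²) dx = (2j−1)!!/(4γ)^j · √(π/(2γ)), odd powers → 0; here √(π/(2γ)) = 1.3650.
State is unnormalized: ∫|ψ|² dx = 0.91669, and ∫ψ*·V(x)·ψ dx = 1.2313, so ⟨V⟩ = 1.2313 / 0.91669.
⟨V⟩ = 1.3432.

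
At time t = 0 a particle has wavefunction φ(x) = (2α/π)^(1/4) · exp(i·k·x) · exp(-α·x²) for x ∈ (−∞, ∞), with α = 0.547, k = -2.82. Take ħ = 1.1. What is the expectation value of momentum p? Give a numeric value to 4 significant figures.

-3.102

p φ = −iħ dφ/dx; then ⟨p⟩ = ∫ φ*·(pφ) dx.
Gaussian moments: ∫x^(2j)·e^(−2αx²) dx = (2j−1)!!/(4α)^j · √(π/(2α)), odd powers integrate to 0; here √(π/(2α)) = 1.6946. Derivatives: φ′ = (ik − 2αx)·φ, φ″ = ((ik − 2αx)² − 2α)·φ; the odd-in-x pieces drop out.
⟨p⟩ = -3.1020.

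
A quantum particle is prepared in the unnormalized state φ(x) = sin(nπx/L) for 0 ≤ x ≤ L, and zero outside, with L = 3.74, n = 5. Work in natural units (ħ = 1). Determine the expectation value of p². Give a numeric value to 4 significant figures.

p² φ = −ħ² d²φ/dx²; ⟨p²⟩ = −ħ² ∫ φ*·φ'' dx / ∫|φ|² dx.
d/dx sin(nπx/L) = (nπ/L)·cos(nπx/L) and d²/dx² sin(nπx/L) = −(nπ/L)²·sin(nπx/L); on 0 ≤ x ≤ L, ∫sin²(nπx/L) dx = L/2 and ∫sin(nπx/L)·cos(nπx/L) dx = 0.
State is unnormalized: ∫|φ|² dx = 1.8700, and ∫φ*·(−ħ² φ'') dx = 32.987, so ⟨p²⟩ = 32.987 / 1.8700.
⟨p²⟩ = 17.640.

17.64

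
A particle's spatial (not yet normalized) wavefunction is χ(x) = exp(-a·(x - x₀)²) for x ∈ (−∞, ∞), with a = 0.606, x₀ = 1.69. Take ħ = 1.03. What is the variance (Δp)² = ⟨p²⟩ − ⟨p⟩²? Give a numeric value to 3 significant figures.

Compute ⟨p⟩ and ⟨p²⟩ separately; (Δp)² = ⟨p²⟩ − ⟨p⟩².
Gaussian moments (u = x − x₀): ∫u^(2j)·e^(−2au²) du = (2j−1)!!/(4a)^j · √(π/(2a)), odd powers integrate to 0; here √(π/(2a)) = 1.6100. Derivatives: d/dx e^(−au²) = −2au·e^(−au²), d²/dx² e^(−au²) = (4a²u² − 2a)·e^(−au²).
Normalization: ∫|χ|² dx = 1.6100.
⟨p⟩ = 0.0000 and ⟨p²⟩ = 0.64291.
(Δp)² = 0.64291 − (0.0000)² = 0.64291.

0.643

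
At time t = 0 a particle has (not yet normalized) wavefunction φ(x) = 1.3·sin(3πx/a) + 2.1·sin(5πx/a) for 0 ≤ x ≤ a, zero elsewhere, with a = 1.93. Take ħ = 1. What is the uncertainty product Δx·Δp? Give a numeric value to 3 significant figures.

Δx = √(⟨x²⟩−⟨x⟩²), Δp = √(⟨p²⟩−⟨p⟩²).
On 0 ≤ x ≤ a (j ≠ l): ∫sin²(jπx/a) dx = a/2, ∫sin(jπx/a)·sin(lπx/a) dx = 0; diagonal moments ∫x·sin²(jπx/a) dx = a²/4, ∫x²·sin²(jπx/a) dx = a³·(1/6 − 1/(4j²π²)); cross terms ∫x·sin(jπx/a)·sin(lπx/a) dx = 0 for j + l even and −4jla²/(π²(j² − l²)²) for j + l odd, ∫x²·sin(jπx/a)·sin(lπx/a) dx = (−1)^(j+l)·4jla³/(π²(j² − l²)²); higher powers the same way via product-to-sum and parts. d²/dx² sin(jπx/a) = −(jπ/a)²·sin(jπx/a); on 0 ≤ x ≤ a, ∫sin²(jπx/a) dx = a/2 and ∫sin(jπx/a)·sin(lπx/a) dx = 0 for j ≠ l, so only diagonal terms survive in ∫|φ|² and ∫φ·φ″; ∫φ·φ′ dx = [φ²/2] between the walls = 0.
Normalization: ∫|φ|² dx = 5.8865.
⟨x⟩ = 0.96500, ⟨x²⟩ = 1.3887 ⇒ Δx = 0.67638.
⟨p⟩ = 0.0000, ⟨p²⟩ = 54.495 ⇒ Δp = 7.3821.
Δx·Δp = 4.9931.

4.99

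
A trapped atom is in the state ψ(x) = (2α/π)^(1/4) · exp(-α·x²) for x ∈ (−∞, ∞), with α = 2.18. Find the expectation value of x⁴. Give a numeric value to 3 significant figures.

0.0395

⟨x⁴⟩ = ∫ x⁴·|ψ|² dx (integrals over the domain).
Gaussian moments: ∫x^(2j)·e^(−2αx²) dx = (2j−1)!!/(4α)^j · √(π/(2α)), odd powers integrate to 0; here √(π/(2α)) = 0.84885.
⟨x⁴⟩ = 0.039454.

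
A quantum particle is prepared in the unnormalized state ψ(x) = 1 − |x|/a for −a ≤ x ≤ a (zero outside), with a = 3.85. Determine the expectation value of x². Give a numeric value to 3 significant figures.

1.48

⟨x²⟩ = ∫ x²·|ψ|² dx / ∫|ψ|² dx (integrals over the domain).
ψ is even, so ∫ over [−a, a] = 2∫₀ᵃ with ψ = 1 − x/a there: ∫₀ᵃ (1 − x/a)² dx = a/3, ∫₀ᵃ x²(1 − x/a)² dx = a³/30, ∫₀ᵃ x⁴(1 − x/a)² dx = a⁵/105.
State is unnormalized: ∫|ψ|² dx = 2.5667, and ∫ψ*·x²·ψ dx = 3.8044, so ⟨x²⟩ = 3.8044 / 2.5667.
⟨x²⟩ = 1.4823.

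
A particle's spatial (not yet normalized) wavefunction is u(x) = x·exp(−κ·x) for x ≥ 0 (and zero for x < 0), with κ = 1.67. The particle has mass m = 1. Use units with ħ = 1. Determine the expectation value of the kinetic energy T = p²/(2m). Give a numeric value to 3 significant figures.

1.39

T = −(ħ²/2m) d²/dx², so ⟨T⟩ = −(ħ²/2m) ∫ u*·u'' dx / ∫|u|² dx; with m = 1.
Differentiate x·exp(−κ·x) with the product rule; every integrand then reduces to terms xʲ·e^(−2κx) on [0, ∞), with ∫₀^∞ xʲ·e^(−2κx) dx = j!/(2κ)^(j+1).
State is unnormalized: ∫|u|² dx = 0.053677, and ∫u*·(−ħ²/2m · u'') dx = 0.074850, so ⟨T⟩ = 0.074850 / 0.053677.
⟨T⟩ = 1.3945.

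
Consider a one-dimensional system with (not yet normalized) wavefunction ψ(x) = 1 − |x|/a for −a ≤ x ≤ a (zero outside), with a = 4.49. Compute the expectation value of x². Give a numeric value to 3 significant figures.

⟨x²⟩ = ∫ x²·|ψ|² dx / ∫|ψ|² dx (integrals over the domain).
ψ is even, so ∫ over [−a, a] = 2∫₀ᵃ with ψ = 1 − x/a there: ∫₀ᵃ (1 − x/a)² dx = a/3, ∫₀ᵃ x²(1 − x/a)² dx = a³/30, ∫₀ᵃ x⁴(1 − x/a)² dx = a⁵/105.
State is unnormalized: ∫|ψ|² dx = 2.9933, and ∫ψ*·x²·ψ dx = 6.0346, so ⟨x²⟩ = 6.0346 / 2.9933.
⟨x²⟩ = 2.0160.

2.02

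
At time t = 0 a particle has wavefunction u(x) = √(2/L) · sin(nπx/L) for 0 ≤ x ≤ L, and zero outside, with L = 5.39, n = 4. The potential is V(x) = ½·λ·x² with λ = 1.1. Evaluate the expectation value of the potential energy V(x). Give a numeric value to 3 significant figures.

5.28

⟨V⟩ = ∫ V(x)·|u|² dx.
With sin²θ = (1 − cos2θ)/2 on 0 ≤ x ≤ L: ∫sin²(nπx/L) dx = L/2, ∫x·sin²(nπx/L) dx = L²/4, ∫x²·sin²(nπx/L) dx = L³·(1/6 − 1/(4n²π²)); higher powers xᵏ the same way, integrating xᵏ·cos(2nπx/L) by parts.
⟨V⟩ = 5.2756.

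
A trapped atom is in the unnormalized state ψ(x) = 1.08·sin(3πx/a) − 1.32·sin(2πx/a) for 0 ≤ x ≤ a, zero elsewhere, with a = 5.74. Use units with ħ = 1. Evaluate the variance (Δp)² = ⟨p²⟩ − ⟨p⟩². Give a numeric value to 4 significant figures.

Compute ⟨p⟩ and ⟨p²⟩ separately; (Δp)² = ⟨p²⟩ − ⟨p⟩².
d²/dx² sin(jπx/a) = −(jπ/a)²·sin(jπx/a); on 0 ≤ x ≤ a, ∫sin²(jπx/a) dx = a/2 and ∫sin(jπx/a)·sin(lπx/a) dx = 0 for j ≠ l, so only diagonal terms survive in ∫|ψ|² and ∫ψ·ψ″; ∫ψ·ψ′ dx = [ψ²/2] between the walls = 0.
Normalization: ∫|ψ|² dx = 8.3483.
⟨p⟩ = 0.0000 and ⟨p²⟩ = 1.7988.
(Δp)² = 1.7988 − (0.0000)² = 1.7988.

1.799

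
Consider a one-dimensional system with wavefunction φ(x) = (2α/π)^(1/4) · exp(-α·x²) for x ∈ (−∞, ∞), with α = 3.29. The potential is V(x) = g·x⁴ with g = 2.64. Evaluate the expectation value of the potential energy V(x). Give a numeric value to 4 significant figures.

0.04573

⟨V⟩ = ∫ V(x)·|φ|² dx.
Gaussian moments: ∫x^(2j)·e^(−2αx²) dx = (2j−1)!!/(4α)^j · √(π/(2α)), odd powers integrate to 0; here √(π/(2α)) = 0.69097.
⟨V⟩ = 0.045731.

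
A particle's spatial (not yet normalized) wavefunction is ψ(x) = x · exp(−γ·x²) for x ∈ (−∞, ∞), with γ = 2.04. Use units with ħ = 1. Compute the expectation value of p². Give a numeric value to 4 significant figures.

6.120

p² ψ = −ħ² d²ψ/dx²; ⟨p²⟩ = −ħ² ∫ ψ*·ψ'' dx / ∫|ψ|² dx.
Expand each integrand as polynomial × e^(−2γx²) and use ∫x^(2j)·e^(−2γx²) dx = (2j−1)!!/(4γ)^j · √(π/(2γ)), odd powers → 0; here √(π/(2γ)) = 0.87750. Differentiate with the product rule, d/dx e^(−γx²) = −2γx·e^(−γx²).
State is unnormalized: ∫|ψ|² dx = 0.10754, and ∫ψ*·(−ħ² ψ'') dx = 0.65812, so ⟨p²⟩ = 0.65812 / 0.10754.
⟨p²⟩ = 6.1200.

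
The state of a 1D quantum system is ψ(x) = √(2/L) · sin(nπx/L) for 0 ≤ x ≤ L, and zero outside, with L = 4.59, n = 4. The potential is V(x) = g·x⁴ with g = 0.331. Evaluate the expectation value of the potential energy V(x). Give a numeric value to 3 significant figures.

⟨V⟩ = ∫ V(x)·|ψ|² dx.
With sin²θ = (1 − cos2θ)/2 on 0 ≤ x ≤ L: ∫sin²(nπx/L) dx = L/2, ∫x·sin²(nπx/L) dx = L²/4, ∫x²·sin²(nπx/L) dx = L³·(1/6 − 1/(4n²π²)); higher powers xᵏ the same way, integrating xᵏ·cos(2nπx/L) by parts.
⟨V⟩ = 28.462.

28.5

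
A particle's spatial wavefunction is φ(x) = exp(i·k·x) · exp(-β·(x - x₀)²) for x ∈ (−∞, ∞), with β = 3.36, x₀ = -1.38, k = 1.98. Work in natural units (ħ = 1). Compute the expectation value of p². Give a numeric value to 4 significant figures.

p² φ = −ħ² d²φ/dx²; ⟨p²⟩ = −ħ² ∫ φ*·φ'' dx / ∫|φ|² dx.
Gaussian moments (u = x − x₀): ∫u^(2j)·e^(−2βu²) du = (2j−1)!!/(4β)^j · √(π/(2β)), odd powers integrate to 0; here √(π/(2β)) = 0.68374. Derivatives: φ′ = (ik − 2βu)·φ, φ″ = ((ik − 2βu)² − 2β)·φ; the odd-in-u pieces drop out.
State is unnormalized: ∫|φ|² dx = 0.68374, and ∫φ*·(−ħ² φ'') dx = 4.9779, so ⟨p²⟩ = 4.9779 / 0.68374.
⟨p²⟩ = 7.2804.

7.280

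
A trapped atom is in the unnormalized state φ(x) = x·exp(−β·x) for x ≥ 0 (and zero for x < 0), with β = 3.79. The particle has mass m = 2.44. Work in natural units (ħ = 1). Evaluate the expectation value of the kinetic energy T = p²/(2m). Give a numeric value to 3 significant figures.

T = −(ħ²/2m) d²/dx², so ⟨T⟩ = −(ħ²/2m) ∫ φ*·φ'' dx / ∫|φ|² dx; with m = 2.44.
Differentiate x·exp(−β·x) with the product rule; every integrand then reduces to terms xʲ·e^(−2βx) on [0, ∞), with ∫₀^∞ xʲ·e^(−2βx) dx = j!/(2β)^(j+1).
State is unnormalized: ∫|φ|² dx = 0.0045922, and ∫φ*·(−ħ²/2m · φ'') dx = 0.013517, so ⟨T⟩ = 0.013517 / 0.0045922.
⟨T⟩ = 2.9435.

2.94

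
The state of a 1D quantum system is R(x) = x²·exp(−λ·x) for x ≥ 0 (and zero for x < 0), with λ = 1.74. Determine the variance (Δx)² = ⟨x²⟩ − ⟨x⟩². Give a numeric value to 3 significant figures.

Compute ⟨x⟩ and ⟨x²⟩ separately, then (Δx)² = ⟨x²⟩ − ⟨x⟩².
Every integrand reduces to terms xʲ·e^(−2λx) on [0, ∞); use ∫₀^∞ xʲ·e^(−2λx) dx = j!/(2λ)^(j+1).
Normalization: ∫|R|² dx = 0.047024.
⟨x⟩ = 1.4368 and ⟨x²⟩ = 2.4772.
(Δx)² = 2.4772 − (1.4368)² = 0.41287.

0.413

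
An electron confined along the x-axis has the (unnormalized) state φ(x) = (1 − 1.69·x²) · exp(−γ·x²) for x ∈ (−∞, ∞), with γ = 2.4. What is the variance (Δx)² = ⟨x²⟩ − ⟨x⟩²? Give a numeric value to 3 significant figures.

Compute ⟨x⟩ and ⟨x²⟩ separately, then (Δx)² = ⟨x²⟩ − ⟨x⟩².
Expand each integrand as polynomial × e^(−2γx²) and use ∫x^(2j)·e^(−2γx²) dx = (2j−1)!!/(4γ)^j · √(π/(2γ)), odd powers → 0; here √(π/(2γ)) = 0.80901.
Normalization: ∫|φ|² dx = 0.59939.
⟨x⟩ = 0.0000 and ⟨x²⟩ = 0.057449.
(Δx)² = 0.057449 − (0.0000)² = 0.057449.

0.0574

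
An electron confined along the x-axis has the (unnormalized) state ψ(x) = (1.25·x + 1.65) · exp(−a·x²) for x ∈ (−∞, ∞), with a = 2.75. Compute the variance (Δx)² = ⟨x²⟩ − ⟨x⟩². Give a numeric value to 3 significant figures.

Compute ⟨x⟩ and ⟨x²⟩ separately, then (Δx)² = ⟨x²⟩ − ⟨x⟩².
Expand each integrand as polynomial × e^(−2ax²) and use ∫x^(2j)·e^(−2ax²) dx = (2j−1)!!/(4a)^j · √(π/(2a)), odd powers → 0; here √(π/(2a)) = 0.75578.
Normalization: ∫|ψ|² dx = 2.1650.
⟨x⟩ = 0.13091 and ⟨x²⟩ = 0.099925.
(Δx)² = 0.099925 − (0.13091)² = 0.082787.

0.0828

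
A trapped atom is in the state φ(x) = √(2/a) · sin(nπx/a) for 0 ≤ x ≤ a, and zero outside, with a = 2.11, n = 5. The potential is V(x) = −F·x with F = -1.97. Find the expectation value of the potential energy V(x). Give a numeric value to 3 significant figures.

⟨V⟩ = ∫ V(x)·|φ|² dx.
With sin²θ = (1 − cos2θ)/2 on 0 ≤ x ≤ a: ∫sin²(nπx/a) dx = a/2, ∫x·sin²(nπx/a) dx = a²/4, ∫x²·sin²(nπx/a) dx = a³·(1/6 − 1/(4n²π²)); higher powers xᵏ the same way, integrating xᵏ·cos(2nπx/a) by parts.
⟨V⟩ = 2.0784.

2.08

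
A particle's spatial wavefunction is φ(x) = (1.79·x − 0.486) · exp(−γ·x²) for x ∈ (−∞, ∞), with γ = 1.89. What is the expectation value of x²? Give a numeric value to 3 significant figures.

⟨x²⟩ = ∫ x²·|φ|² dx / ∫|φ|² dx (integrals over the domain).
Expand each integrand as polynomial × e^(−2γx²) and use ∫x^(2j)·e^(−2γx²) dx = (2j−1)!!/(4γ)^j · √(π/(2γ)), odd powers → 0; here √(π/(2γ)) = 0.91165.
State is unnormalized: ∫|φ|² dx = 0.60171, and ∫φ*·x²·φ dx = 0.18181, so ⟨x²⟩ = 0.18181 / 0.60171.
⟨x²⟩ = 0.30215.

0.302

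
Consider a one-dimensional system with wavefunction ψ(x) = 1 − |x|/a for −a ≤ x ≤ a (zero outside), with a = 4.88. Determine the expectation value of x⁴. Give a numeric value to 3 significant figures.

⟨x⁴⟩ = ∫ x⁴·|ψ|² dx / ∫|ψ|² dx (integrals over the domain).
ψ is even, so ∫ over [−a, a] = 2∫₀ᵃ with ψ = 1 − x/a there: ∫₀ᵃ (1 − x/a)² dx = a/3, ∫₀ᵃ x²(1 − x/a)² dx = a³/30, ∫₀ᵃ x⁴(1 − x/a)² dx = a⁵/105.
State is unnormalized: ∫|ψ|² dx = 3.2533, and ∫ψ*·x⁴·ψ dx = 52.716, so ⟨x⁴⟩ = 52.716 / 3.2533.
⟨x⁴⟩ = 16.204.

16.2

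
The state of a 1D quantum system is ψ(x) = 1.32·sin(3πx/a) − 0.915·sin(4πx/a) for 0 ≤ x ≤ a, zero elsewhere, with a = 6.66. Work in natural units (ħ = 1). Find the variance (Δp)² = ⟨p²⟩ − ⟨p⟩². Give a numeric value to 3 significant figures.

2.51

Compute ⟨p⟩ and ⟨p²⟩ separately; (Δp)² = ⟨p²⟩ − ⟨p⟩².
d²/dx² sin(jπx/a) = −(jπ/a)²·sin(jπx/a); on 0 ≤ x ≤ a, ∫sin²(jπx/a) dx = a/2 and ∫sin(jπx/a)·sin(lπx/a) dx = 0 for j ≠ l, so only diagonal terms survive in ∫|ψ|² and ∫ψ·ψ″; ∫ψ·ψ′ dx = [ψ²/2] between the walls = 0.
Normalization: ∫|ψ|² dx = 8.5902.
⟨p⟩ = 0.0000 and ⟨p²⟩ = 2.5081.
(Δp)² = 2.5081 − (0.0000)² = 2.5081.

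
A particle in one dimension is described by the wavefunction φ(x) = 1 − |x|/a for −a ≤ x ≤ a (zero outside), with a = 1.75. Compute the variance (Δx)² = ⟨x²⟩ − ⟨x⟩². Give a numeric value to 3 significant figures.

0.306

Compute ⟨x⟩ and ⟨x²⟩ separately, then (Δx)² = ⟨x²⟩ − ⟨x⟩².
φ is even, so ∫ over [−a, a] = 2∫₀ᵃ with φ = 1 − x/a there: ∫₀ᵃ (1 − x/a)² dx = a/3, ∫₀ᵃ x²(1 − x/a)² dx = a³/30, ∫₀ᵃ x⁴(1 − x/a)² dx = a⁵/105.
Normalization: ∫|φ|² dx = 1.1667.
⟨x⟩ = 0.0000 and ⟨x²⟩ = 0.30625.
(Δx)² = 0.30625 − (0.0000)² = 0.30625.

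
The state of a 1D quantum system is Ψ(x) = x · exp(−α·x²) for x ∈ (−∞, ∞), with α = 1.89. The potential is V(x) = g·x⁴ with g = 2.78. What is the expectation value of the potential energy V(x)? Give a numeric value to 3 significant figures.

⟨V⟩ = ∫ V(x)·|Ψ|² dx / ∫|Ψ|² dx.
Expand each integrand as polynomial × e^(−2αx²) and use ∫x^(2j)·e^(−2αx²) dx = (2j−1)!!/(4α)^j · √(π/(2α)), odd powers → 0; here √(π/(2α)) = 0.91165.
State is unnormalized: ∫|Ψ|² dx = 0.12059, and ∫Ψ*·V(x)·Ψ dx = 0.087983, so ⟨V⟩ = 0.087983 / 0.12059.
⟨V⟩ = 0.72961.

0.730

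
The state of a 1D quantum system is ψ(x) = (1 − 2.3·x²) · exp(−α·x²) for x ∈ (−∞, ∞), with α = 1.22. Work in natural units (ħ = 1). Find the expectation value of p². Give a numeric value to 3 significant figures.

p² ψ = −ħ² d²ψ/dx²; ⟨p²⟩ = −ħ² ∫ ψ*·ψ'' dx / ∫|ψ|² dx.
Expand each integrand as polynomial × e^(−2αx²) and use ∫x^(2j)·e^(−2αx²) dx = (2j−1)!!/(4α)^j · √(π/(2α)), odd powers → 0; here √(π/(2α)) = 1.1347. Differentiate with the product rule, d/dx e^(−αx²) = −2αx·e^(−αx²).
State is unnormalized: ∫|ψ|² dx = 0.82127, and ∫ψ*·(−ħ² ψ'') dx = 4.8418, so ⟨p²⟩ = 4.8418 / 0.82127.
⟨p²⟩ = 5.8955.

5.90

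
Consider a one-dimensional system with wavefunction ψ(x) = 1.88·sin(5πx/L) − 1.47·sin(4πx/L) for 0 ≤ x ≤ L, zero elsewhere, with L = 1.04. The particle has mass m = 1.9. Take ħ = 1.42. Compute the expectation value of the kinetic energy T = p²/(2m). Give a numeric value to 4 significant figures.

104.5

T = −(ħ²/2m) d²/dx², so ⟨T⟩ = −(ħ²/2m) ∫ ψ*·ψ'' dx / ∫|ψ|² dx; with m = 1.9.
d²/dx² sin(jπx/L) = −(jπ/L)²·sin(jπx/L); on 0 ≤ x ≤ L, ∫sin²(jπx/L) dx = L/2 and ∫sin(jπx/L)·sin(lπx/L) dx = 0 for j ≠ l, so only diagonal terms survive in ∫|ψ|² and ∫ψ·ψ″; ∫ψ·ψ′ dx = [ψ²/2] between the walls = 0.
State is unnormalized: ∫|ψ|² dx = 2.9616, and ∫ψ*·(−ħ²/2m · ψ'') dx = 309.53, so ⟨T⟩ = 309.53 / 2.9616.
⟨T⟩ = 104.52.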